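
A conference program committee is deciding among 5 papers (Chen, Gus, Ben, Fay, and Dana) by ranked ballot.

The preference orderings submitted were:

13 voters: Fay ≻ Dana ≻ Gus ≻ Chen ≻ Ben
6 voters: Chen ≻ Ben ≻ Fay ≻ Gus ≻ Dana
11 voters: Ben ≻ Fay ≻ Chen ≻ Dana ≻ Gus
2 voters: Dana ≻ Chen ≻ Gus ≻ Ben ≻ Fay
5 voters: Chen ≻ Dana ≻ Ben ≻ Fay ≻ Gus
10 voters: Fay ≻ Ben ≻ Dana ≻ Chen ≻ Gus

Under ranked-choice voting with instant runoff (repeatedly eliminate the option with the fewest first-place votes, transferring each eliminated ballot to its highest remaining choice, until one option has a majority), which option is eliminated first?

Round 1: Fay 23, Chen 11, Ben 11, Dana 2, Gus 0. Gus has the fewest and is eliminated.
Round 2: Fay 23, Chen 11, Ben 11, Dana 2. Dana has the fewest and is eliminated.
Round 3: Fay 23, Chen 13, Ben 11. Ben has the fewest and is eliminated.
Round 4: Fay 34, Chen 13. Fay has a majority.

Gus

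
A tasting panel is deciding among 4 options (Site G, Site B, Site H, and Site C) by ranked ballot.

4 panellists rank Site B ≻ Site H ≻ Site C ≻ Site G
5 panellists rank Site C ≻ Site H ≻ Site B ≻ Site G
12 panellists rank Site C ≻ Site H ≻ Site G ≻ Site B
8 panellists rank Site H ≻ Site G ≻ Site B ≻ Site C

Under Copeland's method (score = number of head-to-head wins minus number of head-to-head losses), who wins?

Pairwise results:
  Site G vs Site B: Site G wins 20–9.
  Site G vs Site H: Site H wins 29–0.
  Site G vs Site C: Site C wins 21–8.
  Site B vs Site H: Site H wins 25–4.
  Site B vs Site C: Site C wins 17–12.
  Site H vs Site C: Site C wins 17–12.
Copeland scores (wins − losses):
  Site G: 1 − 2 = -1
  Site B: 0 − 3 = -3
  Site H: 2 − 1 = 1
  Site C: 3 − 0 = 3
Site C has the best Copeland score.

Site C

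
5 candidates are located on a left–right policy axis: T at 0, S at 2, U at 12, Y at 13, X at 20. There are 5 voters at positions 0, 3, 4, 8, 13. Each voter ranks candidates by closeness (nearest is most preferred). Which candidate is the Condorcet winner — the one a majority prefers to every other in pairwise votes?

With single-peaked preferences on a line, the Condorcet winner is the candidate closest to the median voter.
The median voter (position 4) is closest to S at 2.
Check: S vs T — voters closer to S: 4 of 5.

S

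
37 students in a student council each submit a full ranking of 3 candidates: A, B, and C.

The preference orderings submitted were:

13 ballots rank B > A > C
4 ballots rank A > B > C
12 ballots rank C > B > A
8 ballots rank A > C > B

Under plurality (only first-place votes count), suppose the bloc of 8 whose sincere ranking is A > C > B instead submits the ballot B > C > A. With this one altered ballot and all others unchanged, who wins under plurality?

B

First-place totals with the altered ballot: A 4, B 21, C 12.
The winner is unchanged: still B.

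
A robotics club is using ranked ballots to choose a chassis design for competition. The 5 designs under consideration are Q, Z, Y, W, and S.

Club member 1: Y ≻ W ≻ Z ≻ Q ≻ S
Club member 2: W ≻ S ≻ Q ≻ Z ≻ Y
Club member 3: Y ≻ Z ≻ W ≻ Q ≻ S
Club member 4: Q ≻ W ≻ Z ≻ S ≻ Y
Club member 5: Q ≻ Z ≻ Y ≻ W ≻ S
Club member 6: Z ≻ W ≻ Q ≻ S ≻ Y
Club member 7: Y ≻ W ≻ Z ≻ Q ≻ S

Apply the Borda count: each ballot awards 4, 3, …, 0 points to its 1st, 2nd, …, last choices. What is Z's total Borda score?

17

Borda scores:
  Q: 1 + 2 + 1 + 4 + 4 + 2 + 1 = 15
  Z: 2 + 1 + 3 + 2 + 3 + 4 + 2 = 17
  Y: 4 + 0 + 4 + 0 + 2 + 0 + 4 = 14
  W: 3 + 4 + 2 + 3 + 1 + 3 + 3 = 19
  S: 0 + 3 + 0 + 1 + 0 + 1 + 0 = 5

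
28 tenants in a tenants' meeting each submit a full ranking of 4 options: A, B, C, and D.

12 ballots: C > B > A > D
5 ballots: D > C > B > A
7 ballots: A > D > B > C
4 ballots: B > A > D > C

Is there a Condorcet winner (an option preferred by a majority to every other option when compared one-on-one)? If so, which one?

None — there is no Condorcet winner

Head-to-head results (28 voters total):
A vs B: B wins 21–7.
A vs C: C wins 17–11.
A vs D: A wins 23–5.
B vs C: C wins 17–11.
B vs D: B wins 16–12.
C vs D: D wins 16–12.
No candidate beats all others: A beats D beats C beats A, a majority cycle.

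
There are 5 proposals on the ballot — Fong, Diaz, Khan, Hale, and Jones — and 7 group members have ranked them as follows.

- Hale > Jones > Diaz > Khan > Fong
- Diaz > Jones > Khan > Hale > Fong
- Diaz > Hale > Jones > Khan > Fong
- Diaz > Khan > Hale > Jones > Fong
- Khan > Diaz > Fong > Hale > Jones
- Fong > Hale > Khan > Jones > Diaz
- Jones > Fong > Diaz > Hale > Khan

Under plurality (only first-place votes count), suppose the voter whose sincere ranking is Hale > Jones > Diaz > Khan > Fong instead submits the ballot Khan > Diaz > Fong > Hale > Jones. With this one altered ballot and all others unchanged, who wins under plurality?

First-place totals with the altered ballot: Fong 1, Diaz 3, Khan 2, Hale 0, Jones 1.
The winner is unchanged: still Diaz.

Diaz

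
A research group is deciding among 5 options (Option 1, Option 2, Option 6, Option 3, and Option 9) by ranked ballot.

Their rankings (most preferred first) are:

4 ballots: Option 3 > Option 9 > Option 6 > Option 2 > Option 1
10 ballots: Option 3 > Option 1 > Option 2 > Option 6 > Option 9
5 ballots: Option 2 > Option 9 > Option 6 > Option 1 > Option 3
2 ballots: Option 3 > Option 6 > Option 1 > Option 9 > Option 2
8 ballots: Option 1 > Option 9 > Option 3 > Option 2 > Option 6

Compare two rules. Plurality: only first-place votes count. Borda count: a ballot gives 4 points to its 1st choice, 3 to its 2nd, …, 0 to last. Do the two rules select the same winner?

Yes

Plurality first-place counts: Option 1 8, Option 2 5, Option 6 0, Option 3 16, Option 9 0 → Option 3.
Borda totals: Option 1 71, Option 2 52, Option 6 34, Option 3 80, Option 9 53 → Option 3.
The two rules agree on Option 3.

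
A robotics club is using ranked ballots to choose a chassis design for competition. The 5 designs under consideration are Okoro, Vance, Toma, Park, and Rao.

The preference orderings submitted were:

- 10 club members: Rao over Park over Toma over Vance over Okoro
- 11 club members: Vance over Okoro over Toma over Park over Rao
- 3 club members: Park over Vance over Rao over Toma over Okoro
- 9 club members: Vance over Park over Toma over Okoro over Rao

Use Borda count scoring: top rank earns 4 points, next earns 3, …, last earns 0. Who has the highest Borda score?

Vance

Borda scores:
  Okoro: 10·0 + 11·3 + 3·0 + 9·1 = 42
  Vance: 10·1 + 11·4 + 3·3 + 9·4 = 99
  Toma: 10·2 + 11·2 + 3·1 + 9·2 = 63
  Park: 10·3 + 11·1 + 3·4 + 9·3 = 80
  Rao: 10·4 + 11·0 + 3·2 + 9·0 = 46
Vance has the highest total.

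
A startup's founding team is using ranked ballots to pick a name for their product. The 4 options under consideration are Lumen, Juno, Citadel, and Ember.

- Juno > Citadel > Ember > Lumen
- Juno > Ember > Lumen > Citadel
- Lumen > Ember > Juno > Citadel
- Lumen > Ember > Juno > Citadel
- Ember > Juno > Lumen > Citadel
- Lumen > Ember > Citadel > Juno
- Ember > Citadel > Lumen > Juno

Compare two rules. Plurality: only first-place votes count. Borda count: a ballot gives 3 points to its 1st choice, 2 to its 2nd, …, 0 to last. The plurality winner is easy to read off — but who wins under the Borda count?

Ember

Plurality first-place counts: Lumen 3, Juno 2, Citadel 0, Ember 2 → Lumen.
Borda totals: Lumen 12, Juno 10, Citadel 5, Ember 15 → Ember.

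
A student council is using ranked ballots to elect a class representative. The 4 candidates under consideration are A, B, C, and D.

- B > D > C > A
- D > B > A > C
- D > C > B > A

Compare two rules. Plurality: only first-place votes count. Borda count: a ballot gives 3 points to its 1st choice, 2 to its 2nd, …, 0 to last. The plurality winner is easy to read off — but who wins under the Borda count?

Plurality first-place counts: A 0, B 1, C 0, D 2 → D.
Borda totals: A 1, B 6, C 3, D 8 → D.

D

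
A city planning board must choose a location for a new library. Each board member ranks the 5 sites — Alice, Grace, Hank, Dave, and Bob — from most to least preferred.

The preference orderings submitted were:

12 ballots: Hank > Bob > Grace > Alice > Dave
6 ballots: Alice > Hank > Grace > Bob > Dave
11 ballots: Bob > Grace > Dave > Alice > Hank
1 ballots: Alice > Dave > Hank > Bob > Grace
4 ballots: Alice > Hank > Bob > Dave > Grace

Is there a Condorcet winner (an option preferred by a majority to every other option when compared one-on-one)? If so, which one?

There is no Condorcet winner

Head-to-head results (34 voters total):
Alice vs Grace: Grace wins 23–11.
Alice vs Hank: Alice wins 22–12.
Alice vs Dave: Alice wins 23–11.
Alice vs Bob: Bob wins 23–11.
Grace vs Hank: Hank wins 23–11.
Grace vs Dave: Grace wins 29–5.
Grace vs Bob: Bob wins 28–6.
Hank vs Dave: Hank wins 22–12.
Hank vs Bob: Hank wins 23–11.
Dave vs Bob: Bob wins 33–1.
No candidate beats all others: Alice beats Hank beats Grace beats Alice, a majority cycle.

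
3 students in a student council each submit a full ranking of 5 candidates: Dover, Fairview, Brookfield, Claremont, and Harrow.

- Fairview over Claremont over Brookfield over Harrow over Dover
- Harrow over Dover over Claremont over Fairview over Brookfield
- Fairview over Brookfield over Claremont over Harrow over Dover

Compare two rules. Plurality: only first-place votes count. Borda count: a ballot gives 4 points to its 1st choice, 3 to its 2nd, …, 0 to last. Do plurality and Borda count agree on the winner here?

Yes

Plurality first-place counts: Dover 0, Fairview 2, Brookfield 0, Claremont 0, Harrow 1 → Fairview.
Borda totals: Dover 3, Fairview 9, Brookfield 5, Claremont 7, Harrow 6 → Fairview.
The two rules agree on Fairview.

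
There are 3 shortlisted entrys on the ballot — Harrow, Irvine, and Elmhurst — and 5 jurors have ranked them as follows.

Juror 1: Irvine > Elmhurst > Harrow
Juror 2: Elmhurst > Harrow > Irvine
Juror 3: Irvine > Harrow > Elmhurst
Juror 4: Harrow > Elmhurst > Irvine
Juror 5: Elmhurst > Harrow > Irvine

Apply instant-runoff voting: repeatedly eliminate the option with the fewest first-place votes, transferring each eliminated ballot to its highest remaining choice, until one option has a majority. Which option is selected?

Round 1: Irvine 2, Elmhurst 2, Harrow 1. Harrow has the fewest and is eliminated.
Round 2: Elmhurst 3, Irvine 2. Elmhurst has a majority.

Elmhurst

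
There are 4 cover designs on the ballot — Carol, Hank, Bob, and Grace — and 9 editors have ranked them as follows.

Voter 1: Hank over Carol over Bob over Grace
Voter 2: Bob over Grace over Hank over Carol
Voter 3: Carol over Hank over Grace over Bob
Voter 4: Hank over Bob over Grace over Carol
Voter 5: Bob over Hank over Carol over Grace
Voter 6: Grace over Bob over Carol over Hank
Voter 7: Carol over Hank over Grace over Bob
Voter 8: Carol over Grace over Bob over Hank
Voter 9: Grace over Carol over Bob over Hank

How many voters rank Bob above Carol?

4

Ballots ranking Bob above Carol: 4.
Ballots ranking Carol above Bob: 5.
So 4 of 9 voters prefer Bob to Carol.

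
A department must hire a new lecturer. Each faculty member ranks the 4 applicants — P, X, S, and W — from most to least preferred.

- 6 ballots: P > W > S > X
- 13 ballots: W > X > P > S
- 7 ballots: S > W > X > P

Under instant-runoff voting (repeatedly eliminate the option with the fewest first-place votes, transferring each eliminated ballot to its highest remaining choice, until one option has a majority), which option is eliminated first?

X

Round 1: W 13, S 7, P 6, X 0. X has the fewest and is eliminated.
Round 2: W 13, S 7, P 6. P has the fewest and is eliminated.
Round 3: W 19, S 7. W has a majority.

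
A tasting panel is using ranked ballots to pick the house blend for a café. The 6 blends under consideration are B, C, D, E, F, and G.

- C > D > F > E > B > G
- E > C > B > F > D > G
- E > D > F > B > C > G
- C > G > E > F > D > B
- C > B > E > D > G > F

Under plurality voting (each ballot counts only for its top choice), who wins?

First-place vote totals:
  B: 0
  C: 3
  D: 0
  E: 2
  F: 0
  G: 0
C has the most first-place votes.

C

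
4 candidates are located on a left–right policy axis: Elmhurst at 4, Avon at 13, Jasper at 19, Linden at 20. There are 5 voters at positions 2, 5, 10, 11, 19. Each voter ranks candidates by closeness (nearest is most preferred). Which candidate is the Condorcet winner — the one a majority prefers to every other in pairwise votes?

With single-peaked preferences on a line, the Condorcet winner is the candidate closest to the median voter.
The median voter (position 10) is closest to Avon at 13.
Check: Avon vs Elmhurst — voters closer to Avon: 3 of 5.

Avon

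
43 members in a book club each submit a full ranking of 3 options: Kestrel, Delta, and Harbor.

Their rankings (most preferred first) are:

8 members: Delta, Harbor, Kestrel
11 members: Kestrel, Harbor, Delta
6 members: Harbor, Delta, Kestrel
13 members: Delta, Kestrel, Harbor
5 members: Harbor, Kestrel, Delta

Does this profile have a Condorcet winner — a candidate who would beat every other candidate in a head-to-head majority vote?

No

Head-to-head results (43 voters total):
Kestrel vs Delta: Delta wins 27–16.
Kestrel vs Harbor: Kestrel wins 24–19.
Delta vs Harbor: Harbor wins 22–21.
No candidate beats all others: Kestrel beats Harbor beats Delta beats Kestrel, a majority cycle.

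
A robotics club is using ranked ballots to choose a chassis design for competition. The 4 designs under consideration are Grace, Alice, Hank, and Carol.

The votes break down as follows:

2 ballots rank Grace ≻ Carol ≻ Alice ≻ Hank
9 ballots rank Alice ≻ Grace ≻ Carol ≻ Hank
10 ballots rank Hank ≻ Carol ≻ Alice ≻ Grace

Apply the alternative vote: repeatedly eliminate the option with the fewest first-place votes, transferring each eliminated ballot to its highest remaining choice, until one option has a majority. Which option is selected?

Alice

Round 1: Hank 10, Alice 9, Grace 2, Carol 0. Carol has the fewest and is eliminated.
Round 2: Hank 10, Alice 9, Grace 2. Grace has the fewest and is eliminated.
Round 3: Alice 11, Hank 10. Alice has a majority.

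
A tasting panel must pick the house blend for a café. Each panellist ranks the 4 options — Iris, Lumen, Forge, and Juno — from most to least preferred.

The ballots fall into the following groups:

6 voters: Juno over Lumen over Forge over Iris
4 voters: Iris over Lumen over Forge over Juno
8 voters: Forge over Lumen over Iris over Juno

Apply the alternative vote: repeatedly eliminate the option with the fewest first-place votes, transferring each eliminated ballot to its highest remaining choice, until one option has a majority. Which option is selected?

Forge

Round 1: Forge 8, Juno 6, Iris 4, Lumen 0. Lumen has the fewest and is eliminated.
Round 2: Forge 8, Juno 6, Iris 4. Iris has the fewest and is eliminated.
Round 3: Forge 12, Juno 6. Forge has a majority.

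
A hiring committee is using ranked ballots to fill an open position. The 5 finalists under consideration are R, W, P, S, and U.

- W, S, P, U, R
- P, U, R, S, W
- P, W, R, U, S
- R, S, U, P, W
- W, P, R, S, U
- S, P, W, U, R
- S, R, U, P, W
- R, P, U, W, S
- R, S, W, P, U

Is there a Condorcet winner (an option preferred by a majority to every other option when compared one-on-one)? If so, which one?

Head-to-head results (9 voters total):
R vs W: R wins 5–4.
R vs P: P wins 5–4.
R vs S: R wins 6–3.
R vs U: R wins 6–3.
W vs P: P wins 6–3.
W vs S: S wins 5–4.
W vs U: W wins 5–4.
P vs S: S wins 5–4.
P vs U: P wins 7–2.
S vs U: S wins 6–3.
No candidate beats all others: R beats S beats P beats R, a majority cycle.

None — there is no Condorcet winner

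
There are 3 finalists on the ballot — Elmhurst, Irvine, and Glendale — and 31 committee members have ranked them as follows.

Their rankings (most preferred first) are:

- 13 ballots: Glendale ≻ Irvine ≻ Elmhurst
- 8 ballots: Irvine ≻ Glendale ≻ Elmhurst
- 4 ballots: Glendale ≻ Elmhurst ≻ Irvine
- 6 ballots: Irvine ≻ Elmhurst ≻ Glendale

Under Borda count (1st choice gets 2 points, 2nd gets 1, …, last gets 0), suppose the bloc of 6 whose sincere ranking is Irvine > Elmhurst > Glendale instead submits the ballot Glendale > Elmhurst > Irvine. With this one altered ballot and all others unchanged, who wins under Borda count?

Glendale

Borda totals with the altered ballot: Elmhurst 10, Irvine 29, Glendale 54.
The winner is unchanged: still Glendale.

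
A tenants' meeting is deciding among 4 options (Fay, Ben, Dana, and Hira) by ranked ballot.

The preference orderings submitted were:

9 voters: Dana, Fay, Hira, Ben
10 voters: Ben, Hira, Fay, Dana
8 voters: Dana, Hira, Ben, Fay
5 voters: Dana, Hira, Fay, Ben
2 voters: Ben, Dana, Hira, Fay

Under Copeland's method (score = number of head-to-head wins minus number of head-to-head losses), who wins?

Dana

Pairwise results:
  Fay vs Ben: Ben wins 20–14.
  Fay vs Dana: Dana wins 24–10.
  Fay vs Hira: Hira wins 25–9.
  Ben vs Dana: Dana wins 22–12.
  Ben vs Hira: Hira wins 22–12.
  Dana vs Hira: Dana wins 24–10.
Copeland scores (wins − losses):
  Fay: 0 − 3 = -3
  Ben: 1 − 2 = -1
  Dana: 3 − 0 = 3
  Hira: 2 − 1 = 1
Dana has the best Copeland score.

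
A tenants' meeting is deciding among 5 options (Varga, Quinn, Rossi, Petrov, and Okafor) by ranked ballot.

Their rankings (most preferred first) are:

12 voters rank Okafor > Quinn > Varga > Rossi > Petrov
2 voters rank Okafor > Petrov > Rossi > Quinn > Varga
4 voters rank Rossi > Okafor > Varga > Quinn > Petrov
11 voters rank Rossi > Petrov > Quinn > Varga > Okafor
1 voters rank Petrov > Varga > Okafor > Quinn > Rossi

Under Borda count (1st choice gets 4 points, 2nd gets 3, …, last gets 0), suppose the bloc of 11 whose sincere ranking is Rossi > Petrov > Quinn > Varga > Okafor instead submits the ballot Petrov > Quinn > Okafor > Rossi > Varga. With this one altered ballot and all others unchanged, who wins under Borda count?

Okafor

Borda totals with the altered ballot: Varga 35, Quinn 76, Rossi 43, Petrov 54, Okafor 92.
The switch changes the winner from Rossi to Okafor.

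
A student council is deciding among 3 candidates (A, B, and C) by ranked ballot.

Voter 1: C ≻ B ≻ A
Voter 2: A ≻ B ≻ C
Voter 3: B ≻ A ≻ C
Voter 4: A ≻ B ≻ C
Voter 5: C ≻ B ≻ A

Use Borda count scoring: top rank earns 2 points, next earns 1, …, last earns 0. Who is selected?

B

Borda scores:
  A: 0 + 2 + 1 + 2 + 0 = 5
  B: 1 + 1 + 2 + 1 + 1 = 6
  C: 2 + 0 + 0 + 0 + 2 = 4
B has the highest total.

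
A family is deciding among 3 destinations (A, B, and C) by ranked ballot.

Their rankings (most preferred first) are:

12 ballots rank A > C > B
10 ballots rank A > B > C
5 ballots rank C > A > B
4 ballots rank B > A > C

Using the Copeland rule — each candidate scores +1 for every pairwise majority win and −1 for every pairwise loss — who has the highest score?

Pairwise results:
  A vs B: A wins 27–4.
  A vs C: A wins 26–5.
  B vs C: C wins 17–14.
Copeland scores (wins − losses):
  A: 2 − 0 = 2
  B: 0 − 2 = -2
  C: 1 − 1 = 0
A has the best Copeland score.

A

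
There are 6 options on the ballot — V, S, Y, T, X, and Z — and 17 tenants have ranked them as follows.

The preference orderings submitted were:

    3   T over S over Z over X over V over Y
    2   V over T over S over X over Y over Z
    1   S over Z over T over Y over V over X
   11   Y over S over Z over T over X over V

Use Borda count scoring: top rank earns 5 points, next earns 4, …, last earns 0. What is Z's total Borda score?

46

Borda scores:
  V: 3·1 + 2·5 + 1 + 11·0 = 14
  S: 3·4 + 2·3 + 5 + 11·4 = 67
  Y: 3·0 + 2·1 + 2 + 11·5 = 59
  T: 3·5 + 2·4 + 3 + 11·2 = 48
  X: 3·2 + 2·2 + 0 + 11·1 = 21
  Z: 3·3 + 2·0 + 4 + 11·3 = 46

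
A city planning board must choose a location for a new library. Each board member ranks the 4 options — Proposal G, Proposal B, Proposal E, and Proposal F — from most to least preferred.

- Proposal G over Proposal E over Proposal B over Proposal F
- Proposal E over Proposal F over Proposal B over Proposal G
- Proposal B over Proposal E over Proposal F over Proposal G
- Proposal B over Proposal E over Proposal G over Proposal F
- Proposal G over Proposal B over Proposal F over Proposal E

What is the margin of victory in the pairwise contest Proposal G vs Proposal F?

Ballots ranking Proposal G above Proposal F: 3.
Ballots ranking Proposal F above Proposal G: 2.
Proposal G wins 3–2, a margin of 1.

1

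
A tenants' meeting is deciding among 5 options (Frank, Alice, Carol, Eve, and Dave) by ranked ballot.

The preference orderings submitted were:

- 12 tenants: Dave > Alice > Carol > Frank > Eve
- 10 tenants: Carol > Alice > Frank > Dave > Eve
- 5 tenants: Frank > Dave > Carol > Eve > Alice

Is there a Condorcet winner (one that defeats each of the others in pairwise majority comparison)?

Head-to-head results (27 voters total):
Frank vs Alice: Alice wins 22–5.
Frank vs Carol: Carol wins 22–5.
Frank vs Eve: Frank wins 27–0.
Frank vs Dave: Frank wins 15–12.
Alice vs Carol: Carol wins 15–12.
Alice vs Eve: Alice wins 22–5.
Alice vs Dave: Dave wins 17–10.
Carol vs Eve: Carol wins 27–0.
Carol vs Dave: Dave wins 17–10.
Eve vs Dave: Dave wins 27–0.
No candidate beats all others: Frank beats Dave beats Alice beats Frank, a majority cycle.

No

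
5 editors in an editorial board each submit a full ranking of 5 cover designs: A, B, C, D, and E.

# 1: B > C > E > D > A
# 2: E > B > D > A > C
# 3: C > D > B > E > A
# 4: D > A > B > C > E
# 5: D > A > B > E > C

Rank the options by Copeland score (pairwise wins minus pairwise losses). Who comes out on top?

Pairwise results:
  A vs B: B wins 3–2.
  A vs C: A wins 3–2.
  A vs D: D wins 5–0.
  A vs E: E wins 3–2.
  B vs C: B wins 4–1.
  B vs D: D wins 3–2.
  B vs E: B wins 4–1.
  C vs D: D wins 3–2.
  C vs E: C wins 3–2.
  D vs E: D wins 3–2.
Copeland scores (wins − losses):
  A: 1 − 3 = -2
  B: 3 − 1 = 2
  C: 1 − 3 = -2
  D: 4 − 0 = 4
  E: 1 − 3 = -2
D has the best Copeland score.

D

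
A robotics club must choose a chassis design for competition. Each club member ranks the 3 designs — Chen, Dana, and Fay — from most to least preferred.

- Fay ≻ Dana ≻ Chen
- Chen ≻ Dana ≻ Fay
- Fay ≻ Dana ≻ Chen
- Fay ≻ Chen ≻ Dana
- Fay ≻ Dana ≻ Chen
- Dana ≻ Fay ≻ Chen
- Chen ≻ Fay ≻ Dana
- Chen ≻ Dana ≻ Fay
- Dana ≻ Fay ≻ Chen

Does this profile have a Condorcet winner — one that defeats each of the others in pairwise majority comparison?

Yes

Head-to-head results (9 voters total):
Chen vs Dana: Dana wins 5–4.
Chen vs Fay: Fay wins 6–3.
Dana vs Fay: Fay wins 5–4.
Fay beats each rival — Chen (6–3), Dana (5–4) — so Fay is the Condorcet winner.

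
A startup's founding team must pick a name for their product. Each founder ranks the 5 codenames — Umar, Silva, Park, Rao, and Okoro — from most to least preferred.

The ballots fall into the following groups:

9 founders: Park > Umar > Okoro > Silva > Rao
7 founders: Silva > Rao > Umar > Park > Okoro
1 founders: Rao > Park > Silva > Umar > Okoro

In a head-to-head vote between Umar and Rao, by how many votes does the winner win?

Ballots ranking Umar above Rao: 9.
Ballots ranking Rao above Umar: 7+1 = 8.
Umar wins 9–8, a margin of 1.

1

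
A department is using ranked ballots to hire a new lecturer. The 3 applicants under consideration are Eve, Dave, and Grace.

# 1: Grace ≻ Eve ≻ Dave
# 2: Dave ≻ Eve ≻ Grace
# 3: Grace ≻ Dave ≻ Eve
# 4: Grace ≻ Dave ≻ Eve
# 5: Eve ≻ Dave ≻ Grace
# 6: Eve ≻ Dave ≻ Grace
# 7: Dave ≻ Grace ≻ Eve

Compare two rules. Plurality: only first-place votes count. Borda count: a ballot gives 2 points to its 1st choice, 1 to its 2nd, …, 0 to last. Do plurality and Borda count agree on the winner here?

Plurality first-place counts: Eve 2, Dave 2, Grace 3 → Grace.
Borda totals: Eve 6, Dave 8, Grace 7 → Dave.
The two rules disagree: plurality picks Grace, Borda picks Dave.

No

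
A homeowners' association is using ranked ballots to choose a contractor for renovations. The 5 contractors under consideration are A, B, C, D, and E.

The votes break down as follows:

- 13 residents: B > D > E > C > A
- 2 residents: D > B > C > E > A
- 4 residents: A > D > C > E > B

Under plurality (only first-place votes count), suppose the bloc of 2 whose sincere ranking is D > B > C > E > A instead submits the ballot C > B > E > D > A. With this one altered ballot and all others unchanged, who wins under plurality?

B

First-place totals with the altered ballot: A 4, B 13, C 2, D 0, E 0.
The winner is unchanged: still B.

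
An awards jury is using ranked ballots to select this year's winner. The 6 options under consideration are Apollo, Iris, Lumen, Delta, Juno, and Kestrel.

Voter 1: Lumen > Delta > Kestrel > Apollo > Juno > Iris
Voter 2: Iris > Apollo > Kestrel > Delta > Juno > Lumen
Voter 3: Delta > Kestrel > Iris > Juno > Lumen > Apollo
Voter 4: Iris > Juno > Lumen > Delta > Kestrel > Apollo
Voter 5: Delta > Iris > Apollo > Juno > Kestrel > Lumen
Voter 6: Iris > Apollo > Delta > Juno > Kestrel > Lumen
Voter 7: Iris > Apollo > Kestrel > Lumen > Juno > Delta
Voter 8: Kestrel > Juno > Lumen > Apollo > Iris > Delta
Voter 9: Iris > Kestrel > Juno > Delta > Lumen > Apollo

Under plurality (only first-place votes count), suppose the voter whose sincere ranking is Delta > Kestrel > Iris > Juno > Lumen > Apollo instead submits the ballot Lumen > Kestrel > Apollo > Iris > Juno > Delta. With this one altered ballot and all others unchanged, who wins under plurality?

Iris

First-place totals with the altered ballot: Apollo 0, Iris 5, Lumen 2, Delta 1, Juno 0, Kestrel 1.
The winner is unchanged: still Iris.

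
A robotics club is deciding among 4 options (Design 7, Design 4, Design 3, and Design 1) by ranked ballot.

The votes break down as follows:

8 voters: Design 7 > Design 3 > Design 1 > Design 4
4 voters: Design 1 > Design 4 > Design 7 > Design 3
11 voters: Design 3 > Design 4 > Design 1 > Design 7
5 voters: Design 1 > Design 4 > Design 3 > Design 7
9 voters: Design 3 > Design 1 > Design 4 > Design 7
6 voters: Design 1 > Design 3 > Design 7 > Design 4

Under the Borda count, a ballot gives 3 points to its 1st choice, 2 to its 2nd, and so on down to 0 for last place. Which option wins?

Borda scores:
  Design 7: 8·3 + 4·1 + 11·0 + 5·0 + 9·0 + 6·1 = 34
  Design 4: 8·0 + 4·2 + 11·2 + 5·2 + 9·1 + 6·0 = 49
  Design 3: 8·2 + 4·0 + 11·3 + 5·1 + 9·3 + 6·2 = 93
  Design 1: 8·1 + 4·3 + 11·1 + 5·3 + 9·2 + 6·3 = 82
Design 3 has the highest total.

Design 3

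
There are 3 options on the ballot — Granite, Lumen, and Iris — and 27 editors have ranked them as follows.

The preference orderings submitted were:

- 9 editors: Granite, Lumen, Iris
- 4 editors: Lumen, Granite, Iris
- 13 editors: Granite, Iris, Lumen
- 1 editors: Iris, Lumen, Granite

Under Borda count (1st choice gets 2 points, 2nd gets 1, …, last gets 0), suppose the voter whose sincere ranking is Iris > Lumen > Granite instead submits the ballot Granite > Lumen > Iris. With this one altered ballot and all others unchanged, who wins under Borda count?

Borda totals with the altered ballot: Granite 50, Lumen 18, Iris 13.
The winner is unchanged: still Granite.

Granite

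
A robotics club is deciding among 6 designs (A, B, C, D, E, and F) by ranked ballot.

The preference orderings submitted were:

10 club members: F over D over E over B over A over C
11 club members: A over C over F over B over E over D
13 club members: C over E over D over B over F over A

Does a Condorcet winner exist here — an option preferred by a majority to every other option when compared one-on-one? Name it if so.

Head-to-head results (34 voters total):
A vs B: B wins 23–11.
A vs C: A wins 21–13.
A vs D: D wins 23–11.
A vs E: E wins 23–11.
A vs F: F wins 23–11.
B vs C: C wins 24–10.
B vs D: D wins 23–11.
B vs E: E wins 23–11.
B vs F: F wins 21–13.
C vs D: C wins 24–10.
C vs E: C wins 24–10.
C vs F: C wins 24–10.
D vs E: E wins 24–10.
D vs F: F wins 21–13.
E vs F: F wins 21–13.
No candidate beats all others: A beats C beats B beats A, a majority cycle.

No Condorcet winner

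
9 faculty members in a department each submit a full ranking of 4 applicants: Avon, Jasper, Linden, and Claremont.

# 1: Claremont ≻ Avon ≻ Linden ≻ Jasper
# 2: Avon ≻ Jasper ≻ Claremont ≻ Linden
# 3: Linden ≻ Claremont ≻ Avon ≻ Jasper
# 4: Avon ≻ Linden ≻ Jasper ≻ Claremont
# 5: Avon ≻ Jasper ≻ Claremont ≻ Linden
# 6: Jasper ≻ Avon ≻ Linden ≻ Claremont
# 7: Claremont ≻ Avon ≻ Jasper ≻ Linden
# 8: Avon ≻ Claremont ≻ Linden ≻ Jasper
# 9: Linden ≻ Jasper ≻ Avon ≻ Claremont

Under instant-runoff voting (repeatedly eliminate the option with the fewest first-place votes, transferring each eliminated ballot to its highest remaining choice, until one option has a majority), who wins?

Avon

Round 1: Avon 4, Linden 2, Claremont 2, Jasper 1. Jasper has the fewest and is eliminated.
Round 2: Avon 5, Linden 2, Claremont 2. Avon has a majority.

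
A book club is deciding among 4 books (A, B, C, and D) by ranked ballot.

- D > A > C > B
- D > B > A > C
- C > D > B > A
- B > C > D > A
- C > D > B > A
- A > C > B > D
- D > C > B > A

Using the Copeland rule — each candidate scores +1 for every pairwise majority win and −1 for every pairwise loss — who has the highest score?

Pairwise results:
  A vs B: B wins 5–2.
  A vs C: C wins 4–3.
  A vs D: D wins 6–1.
  B vs C: C wins 5–2.
  B vs D: D wins 5–2.
  C vs D: C wins 4–3.
Copeland scores (wins − losses):
  A: 0 − 3 = -3
  B: 1 − 2 = -1
  C: 3 − 0 = 3
  D: 2 − 1 = 1
C has the best Copeland score.

C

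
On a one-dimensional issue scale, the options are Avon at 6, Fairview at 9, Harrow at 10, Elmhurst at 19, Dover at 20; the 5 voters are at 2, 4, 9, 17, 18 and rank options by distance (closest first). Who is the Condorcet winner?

With single-peaked preferences on a line, the Condorcet winner is the candidate closest to the median voter.
The median voter (position 9) is closest to Fairview at 9.
Check: Fairview vs Harrow — voters closer to Fairview: 3 of 5.

Fairview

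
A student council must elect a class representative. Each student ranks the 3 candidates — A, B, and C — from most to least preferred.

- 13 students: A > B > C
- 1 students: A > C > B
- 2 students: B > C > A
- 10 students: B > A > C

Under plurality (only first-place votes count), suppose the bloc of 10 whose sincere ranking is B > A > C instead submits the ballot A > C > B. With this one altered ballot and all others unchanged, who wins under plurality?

First-place totals with the altered ballot: A 24, B 2, C 0.
The winner is unchanged: still A.

A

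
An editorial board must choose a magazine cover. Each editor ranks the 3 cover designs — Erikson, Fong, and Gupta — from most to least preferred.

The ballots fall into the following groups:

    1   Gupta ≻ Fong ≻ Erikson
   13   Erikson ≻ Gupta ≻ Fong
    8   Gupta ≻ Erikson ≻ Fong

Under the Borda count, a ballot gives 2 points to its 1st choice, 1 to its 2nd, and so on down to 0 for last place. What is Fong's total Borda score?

1

Borda scores:
  Erikson: 0 + 13·2 + 8·1 = 34
  Fong: 1 + 13·0 + 8·0 = 1
  Gupta: 2 + 13·1 + 8·2 = 31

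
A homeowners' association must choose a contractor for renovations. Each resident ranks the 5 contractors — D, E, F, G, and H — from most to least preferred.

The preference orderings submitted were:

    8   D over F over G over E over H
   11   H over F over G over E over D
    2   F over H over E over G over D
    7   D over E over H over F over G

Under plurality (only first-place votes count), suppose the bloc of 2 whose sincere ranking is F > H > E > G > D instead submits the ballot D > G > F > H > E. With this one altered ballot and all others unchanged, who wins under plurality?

D

First-place totals with the altered ballot: D 17, E 0, F 0, G 0, H 11.
The winner is unchanged: still D.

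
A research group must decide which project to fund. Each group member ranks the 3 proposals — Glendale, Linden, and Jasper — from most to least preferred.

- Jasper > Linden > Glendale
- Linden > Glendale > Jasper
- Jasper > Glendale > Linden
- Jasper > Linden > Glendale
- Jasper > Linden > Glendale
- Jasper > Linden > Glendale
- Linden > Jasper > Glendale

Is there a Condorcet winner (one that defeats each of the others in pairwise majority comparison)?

Yes

Head-to-head results (7 voters total):
Glendale vs Linden: Linden wins 6–1.
Glendale vs Jasper: Jasper wins 6–1.
Linden vs Jasper: Jasper wins 5–2.
Jasper beats each rival — Glendale (6–1), Linden (5–2) — so Jasper is the Condorcet winner.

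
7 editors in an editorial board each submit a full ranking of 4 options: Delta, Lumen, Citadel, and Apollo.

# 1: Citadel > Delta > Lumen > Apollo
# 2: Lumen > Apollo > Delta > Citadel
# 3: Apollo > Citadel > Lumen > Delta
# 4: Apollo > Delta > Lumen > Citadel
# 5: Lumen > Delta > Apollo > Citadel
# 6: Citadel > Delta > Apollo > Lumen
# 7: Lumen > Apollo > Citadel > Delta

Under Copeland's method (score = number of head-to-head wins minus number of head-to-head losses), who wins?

Lumen

Pairwise results:
  Delta vs Lumen: Lumen wins 4–3.
  Delta vs Citadel: Citadel wins 4–3.
  Delta vs Apollo: Apollo wins 4–3.
  Lumen vs Citadel: Lumen wins 4–3.
  Lumen vs Apollo: Lumen wins 4–3.
  Citadel vs Apollo: Apollo wins 5–2.
Copeland scores (wins − losses):
  Delta: 0 − 3 = -3
  Lumen: 3 − 0 = 3
  Citadel: 1 − 2 = -1
  Apollo: 2 − 1 = 1
Lumen has the best Copeland score.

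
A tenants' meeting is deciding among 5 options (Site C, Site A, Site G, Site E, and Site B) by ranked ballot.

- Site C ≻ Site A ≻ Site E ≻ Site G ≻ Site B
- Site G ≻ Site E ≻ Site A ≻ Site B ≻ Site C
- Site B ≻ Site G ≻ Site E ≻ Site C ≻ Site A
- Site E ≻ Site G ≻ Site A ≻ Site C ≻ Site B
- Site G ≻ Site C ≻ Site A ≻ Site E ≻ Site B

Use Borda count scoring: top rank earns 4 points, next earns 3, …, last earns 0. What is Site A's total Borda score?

9

Borda scores:
  Site C: 4 + 0 + 1 + 1 + 3 = 9
  Site A: 3 + 2 + 0 + 2 + 2 = 9
  Site G: 1 + 4 + 3 + 3 + 4 = 15
  Site E: 2 + 3 + 2 + 4 + 1 = 12
  Site B: 0 + 1 + 4 + 0 + 0 = 5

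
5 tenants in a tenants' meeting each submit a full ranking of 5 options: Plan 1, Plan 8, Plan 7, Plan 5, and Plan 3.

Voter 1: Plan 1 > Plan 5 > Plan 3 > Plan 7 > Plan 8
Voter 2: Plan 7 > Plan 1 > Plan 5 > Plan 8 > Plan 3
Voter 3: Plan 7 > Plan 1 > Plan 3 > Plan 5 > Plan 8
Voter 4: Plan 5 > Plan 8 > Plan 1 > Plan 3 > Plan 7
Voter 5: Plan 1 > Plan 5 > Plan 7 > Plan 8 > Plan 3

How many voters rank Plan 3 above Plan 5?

Ballots ranking Plan 3 above Plan 5: 1.
Ballots ranking Plan 5 above Plan 3: 4.
So 1 of 5 voters prefer Plan 3 to Plan 5.

1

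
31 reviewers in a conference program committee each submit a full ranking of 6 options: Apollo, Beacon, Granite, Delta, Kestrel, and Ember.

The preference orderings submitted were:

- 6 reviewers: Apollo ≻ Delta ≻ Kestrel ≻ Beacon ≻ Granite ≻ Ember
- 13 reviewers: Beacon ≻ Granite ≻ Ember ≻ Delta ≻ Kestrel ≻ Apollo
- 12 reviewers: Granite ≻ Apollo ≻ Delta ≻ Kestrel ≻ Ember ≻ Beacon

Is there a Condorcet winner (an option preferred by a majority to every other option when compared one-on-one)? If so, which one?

No Condorcet winner

Head-to-head results (31 voters total):
Apollo vs Beacon: Apollo wins 18–13.
Apollo vs Granite: Granite wins 25–6.
Apollo vs Delta: Apollo wins 18–13.
Apollo vs Kestrel: Apollo wins 18–13.
Apollo vs Ember: Apollo wins 18–13.
Beacon vs Granite: Beacon wins 19–12.
Beacon vs Delta: Delta wins 18–13.
Beacon vs Kestrel: Kestrel wins 18–13.
Beacon vs Ember: Beacon wins 19–12.
Granite vs Delta: Granite wins 25–6.
Granite vs Kestrel: Granite wins 25–6.
Granite vs Ember: Granite wins 31–0.
Delta vs Kestrel: Delta wins 31–0.
Delta vs Ember: Delta wins 18–13.
Kestrel vs Ember: Kestrel wins 18–13.
No candidate beats all others: Apollo beats Beacon beats Granite beats Apollo, a majority cycle.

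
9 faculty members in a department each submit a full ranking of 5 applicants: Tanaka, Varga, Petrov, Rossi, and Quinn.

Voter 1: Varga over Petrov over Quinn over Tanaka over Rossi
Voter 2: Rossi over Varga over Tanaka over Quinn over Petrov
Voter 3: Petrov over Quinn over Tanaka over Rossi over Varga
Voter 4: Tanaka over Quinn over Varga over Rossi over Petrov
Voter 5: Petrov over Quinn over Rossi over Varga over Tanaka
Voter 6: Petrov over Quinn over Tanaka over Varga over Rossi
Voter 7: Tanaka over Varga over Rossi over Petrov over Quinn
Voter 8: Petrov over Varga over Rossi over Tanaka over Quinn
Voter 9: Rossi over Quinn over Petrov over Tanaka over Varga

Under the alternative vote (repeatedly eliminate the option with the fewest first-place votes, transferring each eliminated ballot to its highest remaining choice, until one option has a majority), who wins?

Petrov

Round 1: Petrov 4, Tanaka 2, Rossi 2, Varga 1, Quinn 0. Quinn has the fewest and is eliminated.
Round 2: Petrov 4, Tanaka 2, Rossi 2, Varga 1. Varga has the fewest and is eliminated.
Round 3: Petrov 5, Tanaka 2, Rossi 2. Petrov has a majority.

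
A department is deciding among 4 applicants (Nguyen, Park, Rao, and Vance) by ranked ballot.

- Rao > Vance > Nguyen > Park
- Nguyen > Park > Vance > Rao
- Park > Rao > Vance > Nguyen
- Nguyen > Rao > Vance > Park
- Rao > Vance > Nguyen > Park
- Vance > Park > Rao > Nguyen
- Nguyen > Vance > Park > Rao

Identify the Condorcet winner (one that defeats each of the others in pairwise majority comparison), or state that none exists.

Head-to-head results (7 voters total):
Nguyen vs Park: Nguyen wins 5–2.
Nguyen vs Rao: Rao wins 4–3.
Nguyen vs Vance: Vance wins 4–3.
Park vs Rao: Park wins 4–3.
Park vs Vance: Vance wins 5–2.
Rao vs Vance: Rao wins 4–3.
No candidate beats all others: Nguyen beats Park beats Rao beats Nguyen, a majority cycle.

None — there is no Condorcet winner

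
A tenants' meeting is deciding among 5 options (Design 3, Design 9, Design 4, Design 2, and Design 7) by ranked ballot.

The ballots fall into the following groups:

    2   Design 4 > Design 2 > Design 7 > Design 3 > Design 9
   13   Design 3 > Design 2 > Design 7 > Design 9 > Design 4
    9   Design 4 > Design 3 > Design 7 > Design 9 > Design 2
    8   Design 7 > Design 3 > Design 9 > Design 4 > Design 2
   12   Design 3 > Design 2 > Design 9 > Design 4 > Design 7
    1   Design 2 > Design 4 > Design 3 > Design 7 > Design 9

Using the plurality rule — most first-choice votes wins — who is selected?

First-place vote totals:
  Design 3: 25
  Design 9: 0
  Design 4: 11
  Design 2: 1
  Design 7: 8
Design 3 has the most first-place votes.

Design 3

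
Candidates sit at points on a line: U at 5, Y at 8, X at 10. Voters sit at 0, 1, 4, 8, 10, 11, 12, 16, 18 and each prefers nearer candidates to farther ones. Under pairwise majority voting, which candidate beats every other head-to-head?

With single-peaked preferences on a line, the Condorcet winner is the candidate closest to the median voter.
The median voter (position 10) is closest to X at 10.
Check: X vs Y — voters closer to X: 5 of 9.

X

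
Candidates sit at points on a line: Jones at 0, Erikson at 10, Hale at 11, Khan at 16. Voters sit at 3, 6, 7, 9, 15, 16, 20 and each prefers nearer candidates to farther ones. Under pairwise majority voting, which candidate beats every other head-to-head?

With single-peaked preferences on a line, the Condorcet winner is the candidate closest to the median voter.
The median voter (position 9) is closest to Erikson at 10.
Check: Erikson vs Jones — voters closer to Erikson: 6 of 7.

Erikson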